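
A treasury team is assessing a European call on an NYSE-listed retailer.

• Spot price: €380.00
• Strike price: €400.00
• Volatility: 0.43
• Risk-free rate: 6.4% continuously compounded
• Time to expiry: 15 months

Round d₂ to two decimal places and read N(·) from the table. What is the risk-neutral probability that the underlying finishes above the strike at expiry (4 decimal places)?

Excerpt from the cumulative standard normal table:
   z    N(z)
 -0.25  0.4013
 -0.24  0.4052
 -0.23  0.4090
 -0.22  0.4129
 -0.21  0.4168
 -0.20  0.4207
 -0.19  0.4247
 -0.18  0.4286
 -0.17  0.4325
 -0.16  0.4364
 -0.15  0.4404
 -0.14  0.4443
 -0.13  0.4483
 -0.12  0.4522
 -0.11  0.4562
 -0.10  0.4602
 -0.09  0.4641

0.4286

T = 1.25;  σ√T = 0.4808
d₁ = [ln(380/400) + (0.064 + 0.43²/2)·1.25] / 0.4808 = [-0.0513 + 0.1956] / 0.4808 = 0.3001 ⇒ 0.30
d₂ = d₁ − σ√T = 0.3001 − 0.4808 = -0.1807 ⇒ -0.18
Risk-neutral Pr[S_T > K] = N(d₂) = N(-0.18) = 0.4286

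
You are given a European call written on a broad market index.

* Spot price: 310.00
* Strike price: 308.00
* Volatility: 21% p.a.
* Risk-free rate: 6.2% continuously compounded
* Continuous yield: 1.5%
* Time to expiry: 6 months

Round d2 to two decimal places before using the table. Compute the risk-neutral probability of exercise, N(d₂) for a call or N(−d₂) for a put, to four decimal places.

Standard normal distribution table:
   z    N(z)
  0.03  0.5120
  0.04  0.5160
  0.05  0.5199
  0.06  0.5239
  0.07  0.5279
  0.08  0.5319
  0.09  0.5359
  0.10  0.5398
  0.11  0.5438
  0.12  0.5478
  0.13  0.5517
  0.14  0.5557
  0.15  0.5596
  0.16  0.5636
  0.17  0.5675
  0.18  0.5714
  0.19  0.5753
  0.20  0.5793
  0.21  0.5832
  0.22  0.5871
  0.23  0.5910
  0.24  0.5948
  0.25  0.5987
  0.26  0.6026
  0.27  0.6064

0.5517

T = 0.5;  σ√T = 0.1485
ln(S/K) + (r − q + σ²/2)T = ln(310/308) + (0.062 − 0.015 + 0.21²/2)·0.5 = 0.0065 + 0.0345 = 0.0410
d₁ = 0.0410 / 0.1485 = 0.2761 → 0.28
d₂ = d₁ − σ√T = 0.2761 − 0.1485 = 0.1276 → 0.13
Risk-neutral Pr[S_T > K] = N(d₂) = N(0.13) = 0.5517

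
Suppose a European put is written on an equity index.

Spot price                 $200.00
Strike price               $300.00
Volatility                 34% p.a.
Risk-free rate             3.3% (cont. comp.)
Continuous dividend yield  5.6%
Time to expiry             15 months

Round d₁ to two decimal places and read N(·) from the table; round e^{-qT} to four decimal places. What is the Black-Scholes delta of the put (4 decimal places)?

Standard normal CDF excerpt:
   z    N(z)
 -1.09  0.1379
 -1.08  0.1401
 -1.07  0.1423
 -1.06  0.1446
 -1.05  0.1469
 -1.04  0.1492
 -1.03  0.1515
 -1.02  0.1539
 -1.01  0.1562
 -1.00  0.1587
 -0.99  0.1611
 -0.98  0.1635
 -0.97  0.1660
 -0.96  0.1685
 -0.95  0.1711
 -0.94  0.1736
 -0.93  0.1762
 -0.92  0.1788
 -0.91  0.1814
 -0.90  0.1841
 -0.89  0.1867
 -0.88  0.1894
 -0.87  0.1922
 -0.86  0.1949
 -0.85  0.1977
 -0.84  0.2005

-0.7729

T = 1.25;  σ√T = 0.3801
d₁ = [ln(200/300) + (0.033 − 0.056 + 0.34²/2)·1.25] / 0.3801 = [-0.4055 + 0.0435] / 0.3801 = -0.9522 which rounds to -0.95
N(d₁) = N(-0.95) = 0.1711
Δ_put = e^(−qT)·(N(d₁) − 1) = 0.9324·(0.1711 − 1) = -0.7729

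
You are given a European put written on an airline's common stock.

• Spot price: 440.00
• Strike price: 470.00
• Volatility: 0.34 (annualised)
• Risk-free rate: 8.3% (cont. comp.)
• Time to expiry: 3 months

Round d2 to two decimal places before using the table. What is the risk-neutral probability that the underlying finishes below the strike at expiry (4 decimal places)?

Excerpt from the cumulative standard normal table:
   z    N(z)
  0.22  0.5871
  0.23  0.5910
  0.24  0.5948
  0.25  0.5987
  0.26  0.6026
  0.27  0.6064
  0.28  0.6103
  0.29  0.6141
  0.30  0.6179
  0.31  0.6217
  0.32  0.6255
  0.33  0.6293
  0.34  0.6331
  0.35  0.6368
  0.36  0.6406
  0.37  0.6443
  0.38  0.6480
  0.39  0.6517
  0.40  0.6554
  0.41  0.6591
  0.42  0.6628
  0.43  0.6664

σ√T = 0.34 × 0.5000 = 0.1700
ln(S/K) + (r + σ²/2)T = ln(440/470) + (0.083 + 0.34²/2)·0.25 = -0.0660 + 0.0352 = -0.0308
d₁ = -0.0308 / 0.1700 = -0.1809 → -0.18
d₂ = d₁ − σ√T = -0.1809 − 0.1700 = -0.3509 → -0.35
Risk-neutral Pr[S_T < K] = N(−d₂) = N(0.35) = 0.6368

0.6368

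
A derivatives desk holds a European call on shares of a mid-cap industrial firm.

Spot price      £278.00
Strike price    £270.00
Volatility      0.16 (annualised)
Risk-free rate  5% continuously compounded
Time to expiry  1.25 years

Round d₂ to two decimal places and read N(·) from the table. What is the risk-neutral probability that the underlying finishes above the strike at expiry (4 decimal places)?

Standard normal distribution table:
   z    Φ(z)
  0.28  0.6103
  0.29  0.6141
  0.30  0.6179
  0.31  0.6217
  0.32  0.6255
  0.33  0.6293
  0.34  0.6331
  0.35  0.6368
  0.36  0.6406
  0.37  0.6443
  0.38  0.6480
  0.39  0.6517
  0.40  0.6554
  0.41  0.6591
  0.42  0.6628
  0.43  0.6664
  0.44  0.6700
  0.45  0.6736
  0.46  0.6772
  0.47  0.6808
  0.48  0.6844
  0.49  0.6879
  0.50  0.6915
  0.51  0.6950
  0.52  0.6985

0.6628

σ√T = 0.16 × 1.1180 = 0.1789
d₁ = [ln(278/270) + (0.05 + 0.16²/2)·1.25] / 0.1789 = [0.0292 + 0.0785] / 0.1789 = 0.6021 → 0.60
d₂ = d₁ − σ√T = 0.6021 − 0.1789 = 0.4232 → 0.42
Pr(exercise) under Q = N(d₂) = 0.6628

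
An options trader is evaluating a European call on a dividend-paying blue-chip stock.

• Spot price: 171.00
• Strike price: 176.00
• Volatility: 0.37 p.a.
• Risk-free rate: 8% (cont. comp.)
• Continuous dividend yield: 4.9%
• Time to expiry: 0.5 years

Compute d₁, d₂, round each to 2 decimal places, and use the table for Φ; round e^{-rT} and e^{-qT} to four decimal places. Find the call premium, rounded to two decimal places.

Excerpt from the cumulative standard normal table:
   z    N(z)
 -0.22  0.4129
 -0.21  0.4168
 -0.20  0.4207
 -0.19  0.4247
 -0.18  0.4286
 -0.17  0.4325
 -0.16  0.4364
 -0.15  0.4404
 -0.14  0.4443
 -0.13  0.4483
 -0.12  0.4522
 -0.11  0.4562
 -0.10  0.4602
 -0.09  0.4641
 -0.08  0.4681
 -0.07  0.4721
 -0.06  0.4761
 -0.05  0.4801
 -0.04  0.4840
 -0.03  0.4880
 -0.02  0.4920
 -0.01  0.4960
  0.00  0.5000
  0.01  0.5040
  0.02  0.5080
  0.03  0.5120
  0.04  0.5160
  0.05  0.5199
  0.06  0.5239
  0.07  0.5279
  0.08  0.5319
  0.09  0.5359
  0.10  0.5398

T = 0.5;  σ√T = 0.2616
d₁ = [ln(171/176) + (0.08 − 0.049 + 0.37²/2)·0.5] / 0.2616 = [-0.0288 + 0.0497] / 0.2616 = 0.0799 ⇒ 0.08
d₂ = d₁ − σ√T = 0.0799 − 0.2616 = -0.1817 ⇒ -0.18
e^(−qT) = e^(−0.049·0.5) = 0.9758;  e^(−rT) = e^(−0.08·0.5) = 0.9608
C = 171·0.9758·N(0.08) − 176·0.9608·N(-0.18) = 171·0.9758·0.5319 − 176·0.9608·0.4286 = 88.7538 − 72.4766 = 16.2772

16.28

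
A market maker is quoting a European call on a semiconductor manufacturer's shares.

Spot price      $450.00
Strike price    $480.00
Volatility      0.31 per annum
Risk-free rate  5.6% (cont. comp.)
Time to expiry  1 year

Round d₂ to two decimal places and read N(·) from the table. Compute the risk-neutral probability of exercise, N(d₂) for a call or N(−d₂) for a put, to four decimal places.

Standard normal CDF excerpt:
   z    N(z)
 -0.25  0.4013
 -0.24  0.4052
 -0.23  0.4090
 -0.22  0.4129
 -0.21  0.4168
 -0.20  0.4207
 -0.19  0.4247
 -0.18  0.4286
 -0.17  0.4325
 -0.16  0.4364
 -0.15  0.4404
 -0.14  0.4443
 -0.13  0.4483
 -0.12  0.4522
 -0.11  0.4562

T = 1;  σ√T = 0.3100
d₁ = [ln(450/480) + (0.056 + 0.31²/2)·1] / 0.3100 = [-0.0645 + 0.1041] / 0.3100 = 0.1275 ≈ 0.13
d₂ = d₁ − σ√T = 0.1275 − 0.3100 = -0.1825 ≈ -0.18
Pr(exercise) under Q = N(d₂) = 0.4286

0.4286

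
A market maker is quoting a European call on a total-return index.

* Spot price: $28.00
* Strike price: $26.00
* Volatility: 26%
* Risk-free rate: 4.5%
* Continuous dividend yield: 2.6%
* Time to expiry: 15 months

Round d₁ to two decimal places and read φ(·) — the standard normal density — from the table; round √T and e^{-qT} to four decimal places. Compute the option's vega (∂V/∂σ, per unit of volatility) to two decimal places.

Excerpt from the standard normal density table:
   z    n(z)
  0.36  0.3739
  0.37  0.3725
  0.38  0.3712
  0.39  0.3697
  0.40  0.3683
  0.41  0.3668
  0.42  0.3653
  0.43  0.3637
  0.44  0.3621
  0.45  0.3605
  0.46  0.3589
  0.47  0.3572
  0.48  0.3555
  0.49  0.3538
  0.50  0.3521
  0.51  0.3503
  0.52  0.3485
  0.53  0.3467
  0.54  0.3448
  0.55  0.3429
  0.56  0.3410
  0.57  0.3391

σ√T = 0.26 × 1.1180 = 0.2907
ln(S/K) + (r − q + σ²/2)T = ln(28/26) + (0.045 − 0.026 + 0.26²/2)·1.25 = 0.0741 + 0.0660 = 0.1401
d₁ = 0.1401 / 0.2907 = 0.4820 ⇒ 0.48
√T = √1.25 = 1.1180
φ(d₁) = φ(0.48) = 0.3555
e^(−qT) = e^(−0.026·1.25) = 0.9680
vega = S·e^(−qT)·φ(d₁)·√T = 28·0.9680·0.3555·1.1180 = 10.7725
(Call and put vega coincide under Black-Scholes.)

10.77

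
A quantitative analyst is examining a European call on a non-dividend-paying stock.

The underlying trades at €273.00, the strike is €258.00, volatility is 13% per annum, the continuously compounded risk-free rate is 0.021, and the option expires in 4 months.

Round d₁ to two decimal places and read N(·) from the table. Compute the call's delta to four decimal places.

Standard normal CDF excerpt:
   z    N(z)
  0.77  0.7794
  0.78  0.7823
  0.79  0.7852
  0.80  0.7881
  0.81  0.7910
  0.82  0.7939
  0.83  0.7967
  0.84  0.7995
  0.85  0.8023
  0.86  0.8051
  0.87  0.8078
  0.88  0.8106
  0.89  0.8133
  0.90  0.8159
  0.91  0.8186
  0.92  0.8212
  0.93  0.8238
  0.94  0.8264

σ√T = 0.13·√0.3333 = 0.0751
d₁ = [ln(273/258) + (0.021 + ½·0.13²)·0.3333] / (σ√T) = (0.0565 + 0.0098) / 0.0751 = 0.8837 → 0.88
N(d₁) = N(0.88) = 0.8106
Δ_call = N(d₁) = 0.8106

0.8106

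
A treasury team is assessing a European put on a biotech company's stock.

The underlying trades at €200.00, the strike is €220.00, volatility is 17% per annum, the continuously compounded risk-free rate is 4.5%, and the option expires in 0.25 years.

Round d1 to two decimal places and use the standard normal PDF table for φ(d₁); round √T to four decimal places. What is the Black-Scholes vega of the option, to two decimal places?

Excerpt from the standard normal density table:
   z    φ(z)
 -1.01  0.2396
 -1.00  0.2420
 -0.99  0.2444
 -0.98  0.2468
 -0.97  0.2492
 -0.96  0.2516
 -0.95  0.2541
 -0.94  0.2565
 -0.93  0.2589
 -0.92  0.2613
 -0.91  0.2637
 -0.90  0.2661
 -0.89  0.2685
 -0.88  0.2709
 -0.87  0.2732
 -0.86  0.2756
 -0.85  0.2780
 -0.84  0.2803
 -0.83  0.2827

σ√T = 0.17·√0.25 = 0.0850
d₁ = [ln(200/220) + (0.045 + 0.17²/2)·0.25] / 0.0850 = [-0.0953 + 0.0149] / 0.0850 = -0.9464 → -0.95
√T = √0.25 = 0.5000
φ(d₁) = φ(-0.95) = 0.2541
vega = S·φ(d₁)·√T = 200·0.2541·0.5000 = 25.4100
(Call and put vega coincide under Black-Scholes.)

25.41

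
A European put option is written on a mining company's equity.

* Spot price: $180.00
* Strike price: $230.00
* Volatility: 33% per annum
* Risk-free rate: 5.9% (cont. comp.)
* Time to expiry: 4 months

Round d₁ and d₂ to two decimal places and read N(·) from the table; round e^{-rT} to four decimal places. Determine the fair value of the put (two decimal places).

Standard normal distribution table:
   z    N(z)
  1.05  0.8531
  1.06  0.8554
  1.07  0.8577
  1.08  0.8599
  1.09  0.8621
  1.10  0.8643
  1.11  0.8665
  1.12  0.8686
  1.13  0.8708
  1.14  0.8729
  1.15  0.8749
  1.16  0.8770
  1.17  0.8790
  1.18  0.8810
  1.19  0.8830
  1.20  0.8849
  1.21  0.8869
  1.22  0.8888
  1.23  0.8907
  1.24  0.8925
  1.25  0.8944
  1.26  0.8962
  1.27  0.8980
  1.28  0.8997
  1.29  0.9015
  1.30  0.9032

σ√T = 0.33·√0.3333 = 0.1905
d₁ = [ln(180/230) + (0.059 + ½·0.33²)·0.3333] / (σ√T) = (-0.2451 + 0.0378) / 0.1905 = -1.0881 ≈ -1.09
d₂ = -1.0881 − 0.1905 = -1.2786 ≈ -1.28
exp(−rT) = exp(−0.059·0.3333) = 0.9805
N(−d₂) = N(1.28) = 0.8997;  N(−d₁) = N(1.09) = 0.8621
P = 230·0.9805·0.8997 − 180·0.8621 = 202.8958 − 155.1780 = 47.7178

$47.72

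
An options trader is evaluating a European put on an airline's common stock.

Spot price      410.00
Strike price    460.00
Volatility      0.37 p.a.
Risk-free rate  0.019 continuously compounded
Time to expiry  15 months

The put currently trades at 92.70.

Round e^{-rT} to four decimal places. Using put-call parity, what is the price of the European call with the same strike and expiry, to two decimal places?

e^(−rT) = e^(−0.019·1.25) = 0.9765
Put-call parity: C − P = S − K·e^(−rT) = 410 − 460·0.9765 = 410 − 449.1900 = -39.1900
C = P + (C − P) = 92.70 + (-39.1900) = 53.5100

53.51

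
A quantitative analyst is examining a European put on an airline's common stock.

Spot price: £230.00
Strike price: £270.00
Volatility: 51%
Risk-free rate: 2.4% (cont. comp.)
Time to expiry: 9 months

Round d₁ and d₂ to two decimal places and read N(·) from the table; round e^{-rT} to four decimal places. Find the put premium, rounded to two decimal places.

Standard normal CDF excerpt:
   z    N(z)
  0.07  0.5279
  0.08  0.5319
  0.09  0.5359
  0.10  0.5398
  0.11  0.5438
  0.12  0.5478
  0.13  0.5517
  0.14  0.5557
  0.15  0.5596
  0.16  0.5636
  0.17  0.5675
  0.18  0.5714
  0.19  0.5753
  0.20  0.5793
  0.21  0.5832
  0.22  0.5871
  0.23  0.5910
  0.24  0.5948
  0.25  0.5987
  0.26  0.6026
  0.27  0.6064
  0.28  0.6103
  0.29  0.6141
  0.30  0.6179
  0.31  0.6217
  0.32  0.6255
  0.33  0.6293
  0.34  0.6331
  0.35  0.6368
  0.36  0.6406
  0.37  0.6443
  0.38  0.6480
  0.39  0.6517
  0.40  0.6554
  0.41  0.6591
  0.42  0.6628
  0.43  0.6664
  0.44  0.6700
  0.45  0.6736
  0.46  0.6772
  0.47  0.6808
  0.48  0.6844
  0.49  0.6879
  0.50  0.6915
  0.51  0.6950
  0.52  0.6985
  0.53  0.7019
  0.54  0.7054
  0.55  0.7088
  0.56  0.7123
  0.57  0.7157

σ√T = 0.51·√0.75 = 0.4417
d₁ = [ln(230/270) + (0.024 + ½·0.51²)·0.75] / (σ√T) = (-0.1603 + 0.1155) / 0.4417 = -0.1014 which rounds to -0.10
d₂ = -0.1014 − 0.4417 = -0.5431 which rounds to -0.54
exp(−rT) = exp(−0.024·0.75) = 0.9822
N(−d₂) = N(0.54) = 0.7054;  N(−d₁) = N(0.10) = 0.5398
P = 270·0.9822·0.7054 − 230·0.5398 = 187.0678 − 124.1540 = 62.9138

£62.91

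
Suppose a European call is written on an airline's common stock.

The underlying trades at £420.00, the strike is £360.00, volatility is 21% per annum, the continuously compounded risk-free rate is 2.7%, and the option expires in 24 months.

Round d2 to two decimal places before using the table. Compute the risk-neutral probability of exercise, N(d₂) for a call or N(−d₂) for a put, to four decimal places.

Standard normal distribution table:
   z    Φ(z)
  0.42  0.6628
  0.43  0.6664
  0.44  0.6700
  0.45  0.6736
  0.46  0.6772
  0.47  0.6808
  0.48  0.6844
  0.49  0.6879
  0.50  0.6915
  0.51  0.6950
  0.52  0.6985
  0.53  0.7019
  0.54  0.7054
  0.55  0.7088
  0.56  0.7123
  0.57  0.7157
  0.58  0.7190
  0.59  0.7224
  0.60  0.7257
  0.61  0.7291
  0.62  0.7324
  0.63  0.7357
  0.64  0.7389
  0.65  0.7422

σ√T = 0.21·√2 = 0.2970
ln(S/K) + (r + σ²/2)T = ln(420/360) + (0.027 + 0.21²/2)·2 = 0.1542 + 0.0981 = 0.2523
d₁ = 0.2523 / 0.2970 = 0.8494 → 0.85
d₂ = d₁ − σ√T = 0.8494 − 0.2970 = 0.5524 → 0.55
Risk-neutral Pr[S_T > K] = N(d₂) = N(0.55) = 0.7088

0.7088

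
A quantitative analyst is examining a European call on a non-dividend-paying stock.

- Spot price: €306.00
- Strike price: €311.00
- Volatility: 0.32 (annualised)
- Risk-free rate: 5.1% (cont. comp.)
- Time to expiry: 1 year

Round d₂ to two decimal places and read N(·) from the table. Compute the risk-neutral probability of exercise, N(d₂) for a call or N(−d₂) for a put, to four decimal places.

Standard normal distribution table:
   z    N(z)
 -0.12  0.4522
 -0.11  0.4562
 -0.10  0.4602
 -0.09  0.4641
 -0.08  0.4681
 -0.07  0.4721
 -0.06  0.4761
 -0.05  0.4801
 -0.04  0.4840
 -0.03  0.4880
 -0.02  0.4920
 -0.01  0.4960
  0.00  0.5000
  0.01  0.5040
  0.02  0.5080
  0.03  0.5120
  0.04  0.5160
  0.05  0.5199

T = 1;  σ√T = 0.3200
d₁ = [ln(306/311) + (0.051 + 0.32²/2)·1] / 0.3200 = [-0.0162 + 0.1022] / 0.3200 = 0.2687 ≈ 0.27
d₂ = d₁ − σ√T = 0.2687 − 0.3200 = -0.0513 ≈ -0.05
Risk-neutral Pr[S_T > K] = N(d₂) = N(-0.05) = 0.4801

0.4801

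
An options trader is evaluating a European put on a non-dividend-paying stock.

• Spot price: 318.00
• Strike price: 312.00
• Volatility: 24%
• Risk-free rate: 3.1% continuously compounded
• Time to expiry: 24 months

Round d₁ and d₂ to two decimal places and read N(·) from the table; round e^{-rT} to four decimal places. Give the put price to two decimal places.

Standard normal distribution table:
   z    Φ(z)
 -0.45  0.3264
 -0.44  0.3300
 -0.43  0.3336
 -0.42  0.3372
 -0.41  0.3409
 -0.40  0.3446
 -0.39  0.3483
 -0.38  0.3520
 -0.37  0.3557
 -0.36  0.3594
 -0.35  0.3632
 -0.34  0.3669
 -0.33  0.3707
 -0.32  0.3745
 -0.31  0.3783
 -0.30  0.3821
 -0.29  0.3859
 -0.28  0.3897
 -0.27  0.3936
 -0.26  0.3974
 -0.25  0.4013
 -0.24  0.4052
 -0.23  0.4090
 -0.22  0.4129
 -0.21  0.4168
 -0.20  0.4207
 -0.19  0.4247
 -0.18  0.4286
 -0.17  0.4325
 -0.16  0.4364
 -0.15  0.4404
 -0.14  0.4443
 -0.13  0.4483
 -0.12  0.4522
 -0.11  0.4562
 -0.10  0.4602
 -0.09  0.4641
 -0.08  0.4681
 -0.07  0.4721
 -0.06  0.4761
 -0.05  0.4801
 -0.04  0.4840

30.04

T = 2;  σ√T = 0.3394
d₁ = [ln(318/312) + (0.031 + 0.24²/2)·2] / 0.3394 = [0.0190 + 0.1196] / 0.3394 = 0.4085 ≈ 0.41
d₂ = d₁ − σ√T = 0.4085 − 0.3394 = 0.0691 ≈ 0.07
e^(−rT) = e^(−0.031·2) = 0.9399
N(−d₂) = N(-0.07) = 0.4721;  N(−d₁) = N(-0.41) = 0.3409
P = 312·0.9399·0.4721 − 318·0.3409 = 138.4428 − 108.4062 = 30.0366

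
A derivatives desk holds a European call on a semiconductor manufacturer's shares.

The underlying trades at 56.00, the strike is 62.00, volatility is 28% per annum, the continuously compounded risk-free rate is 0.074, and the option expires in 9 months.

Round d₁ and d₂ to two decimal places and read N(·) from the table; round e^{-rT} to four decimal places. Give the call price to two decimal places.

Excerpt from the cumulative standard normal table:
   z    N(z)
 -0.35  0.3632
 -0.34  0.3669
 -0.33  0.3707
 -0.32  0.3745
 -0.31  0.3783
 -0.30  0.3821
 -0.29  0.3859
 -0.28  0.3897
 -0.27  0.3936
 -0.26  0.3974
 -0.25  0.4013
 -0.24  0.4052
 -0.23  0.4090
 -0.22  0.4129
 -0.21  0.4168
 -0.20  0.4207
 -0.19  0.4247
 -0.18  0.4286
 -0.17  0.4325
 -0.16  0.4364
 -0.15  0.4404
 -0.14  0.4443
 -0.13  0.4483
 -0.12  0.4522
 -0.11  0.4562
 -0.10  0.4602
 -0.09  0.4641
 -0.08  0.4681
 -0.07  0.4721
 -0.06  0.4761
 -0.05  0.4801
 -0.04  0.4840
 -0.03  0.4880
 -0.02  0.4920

4.25

T = 0.75;  σ√T = 0.2425
d₁ = [ln(56/62) + (0.074 + 0.28²/2)·0.75] / 0.2425 = [-0.1018 + 0.0849] / 0.2425 = -0.0696 → -0.07
d₂ = d₁ − σ√T = -0.0696 − 0.2425 = -0.3121 → -0.31
e^(−rT) = e^(−0.074·0.75) = 0.9460
N(d₁) = N(-0.07) = 0.4721;  N(d₂) = N(-0.31) = 0.3783
C = 56·0.4721 − 62·0.9460·0.3783 = 26.4376 − 22.1881 = 4.2495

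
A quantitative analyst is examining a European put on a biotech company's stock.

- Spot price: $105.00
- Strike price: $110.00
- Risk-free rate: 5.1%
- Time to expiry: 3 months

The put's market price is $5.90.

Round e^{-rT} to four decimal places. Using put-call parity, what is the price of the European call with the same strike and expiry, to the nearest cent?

$2.30

exp(−rT) = exp(−0.051·0.25) = 0.9873
Put-call parity: C − P = S − K·e^(−rT) = 105 − 110·0.9873 = 105 − 108.6030 = -3.6030
C = P + (C − P) = 5.90 + (-3.6030) = 2.2970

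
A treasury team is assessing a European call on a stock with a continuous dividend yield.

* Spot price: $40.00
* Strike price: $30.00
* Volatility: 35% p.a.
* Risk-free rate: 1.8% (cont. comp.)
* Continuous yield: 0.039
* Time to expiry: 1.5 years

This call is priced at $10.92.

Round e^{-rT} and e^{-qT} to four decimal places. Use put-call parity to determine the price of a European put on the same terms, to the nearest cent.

e^(−qT) = e^(−0.039·1.5) = 0.9432;  e^(−rT) = e^(−0.018·1.5) = 0.9734
Put-call parity: C − P = S·e^(−qT) − K·e^(−rT) = 40·0.9432 − 30·0.9734 = 37.7280 − 29.2020 = 8.5260
P = C − (C − P) = 10.92 − (8.5260) = 2.3940

$2.39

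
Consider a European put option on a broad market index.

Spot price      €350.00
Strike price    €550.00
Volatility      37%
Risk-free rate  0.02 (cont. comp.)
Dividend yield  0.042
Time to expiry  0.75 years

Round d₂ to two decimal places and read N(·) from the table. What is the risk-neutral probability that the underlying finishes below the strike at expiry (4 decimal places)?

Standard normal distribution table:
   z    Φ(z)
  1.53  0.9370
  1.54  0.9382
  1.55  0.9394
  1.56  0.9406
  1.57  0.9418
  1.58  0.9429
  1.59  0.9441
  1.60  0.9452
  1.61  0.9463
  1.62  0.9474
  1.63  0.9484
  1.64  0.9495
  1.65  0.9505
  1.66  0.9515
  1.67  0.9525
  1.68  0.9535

0.9474

σ√T = 0.37·√0.75 = 0.3204
d₁ = [ln(350/550) + (0.02 − 0.042 + ½·0.37²)·0.75] / (σ√T) = (-0.4520 + 0.0348) / 0.3204 = -1.3018 → -1.30
d₂ = -1.3018 − 0.3204 = -1.6223 → -1.62
Pr(exercise) under Q = N(−d₂) = N(1.62) = 0.9474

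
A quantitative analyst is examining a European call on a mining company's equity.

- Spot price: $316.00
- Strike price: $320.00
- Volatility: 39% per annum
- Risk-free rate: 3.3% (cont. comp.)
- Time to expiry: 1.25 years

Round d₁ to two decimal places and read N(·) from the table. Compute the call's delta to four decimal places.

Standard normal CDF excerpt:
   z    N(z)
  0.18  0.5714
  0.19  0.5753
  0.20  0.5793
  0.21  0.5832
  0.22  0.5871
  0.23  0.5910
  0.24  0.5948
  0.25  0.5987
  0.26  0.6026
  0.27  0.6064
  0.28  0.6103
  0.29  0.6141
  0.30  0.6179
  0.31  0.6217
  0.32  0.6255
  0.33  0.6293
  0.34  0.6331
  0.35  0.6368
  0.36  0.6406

σ√T = 0.39 × 1.1180 = 0.4360
ln(S/K) + (r + σ²/2)T = ln(316/320) + (0.033 + 0.39²/2)·1.25 = -0.0126 + 0.1363 = 0.1237
d₁ = 0.1237 / 0.4360 = 0.2838 → 0.28
N(d₁) = N(0.28) = 0.6103
Δ_call = N(d₁) = 0.6103

0.6103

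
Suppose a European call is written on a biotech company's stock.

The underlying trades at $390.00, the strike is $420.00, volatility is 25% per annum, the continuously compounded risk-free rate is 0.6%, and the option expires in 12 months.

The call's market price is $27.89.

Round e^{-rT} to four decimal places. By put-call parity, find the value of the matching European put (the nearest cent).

$55.37

e^(−rT) = e^(−0.006·1) = 0.9940
Put-call parity: C − P = S − K·e^(−rT) = 390 − 420·0.9940 = 390 − 417.4800 = -27.4800
P = C − (C − P) = 27.89 − (-27.4800) = 55.3700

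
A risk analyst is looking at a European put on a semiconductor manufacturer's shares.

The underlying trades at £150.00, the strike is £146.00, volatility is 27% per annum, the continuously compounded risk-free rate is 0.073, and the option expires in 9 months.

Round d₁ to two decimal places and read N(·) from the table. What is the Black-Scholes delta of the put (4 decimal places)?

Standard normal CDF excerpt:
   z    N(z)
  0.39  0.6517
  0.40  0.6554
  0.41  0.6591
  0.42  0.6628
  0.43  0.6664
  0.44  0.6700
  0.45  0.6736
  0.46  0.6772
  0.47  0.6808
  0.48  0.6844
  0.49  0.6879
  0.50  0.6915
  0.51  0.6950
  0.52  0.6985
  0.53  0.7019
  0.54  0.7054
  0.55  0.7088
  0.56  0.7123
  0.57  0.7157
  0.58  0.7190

-0.3192

σ√T = 0.27 × 0.8660 = 0.2338
d₁ = [ln(150/146) + (0.073 + ½·0.27²)·0.75] / (σ√T) = (0.0270 + 0.0821) / 0.2338 = 0.4667 → 0.47
N(d₁) = N(0.47) = 0.6808
Δ_put = N(d₁) − 1 = 0.6808 − 1 = -0.3192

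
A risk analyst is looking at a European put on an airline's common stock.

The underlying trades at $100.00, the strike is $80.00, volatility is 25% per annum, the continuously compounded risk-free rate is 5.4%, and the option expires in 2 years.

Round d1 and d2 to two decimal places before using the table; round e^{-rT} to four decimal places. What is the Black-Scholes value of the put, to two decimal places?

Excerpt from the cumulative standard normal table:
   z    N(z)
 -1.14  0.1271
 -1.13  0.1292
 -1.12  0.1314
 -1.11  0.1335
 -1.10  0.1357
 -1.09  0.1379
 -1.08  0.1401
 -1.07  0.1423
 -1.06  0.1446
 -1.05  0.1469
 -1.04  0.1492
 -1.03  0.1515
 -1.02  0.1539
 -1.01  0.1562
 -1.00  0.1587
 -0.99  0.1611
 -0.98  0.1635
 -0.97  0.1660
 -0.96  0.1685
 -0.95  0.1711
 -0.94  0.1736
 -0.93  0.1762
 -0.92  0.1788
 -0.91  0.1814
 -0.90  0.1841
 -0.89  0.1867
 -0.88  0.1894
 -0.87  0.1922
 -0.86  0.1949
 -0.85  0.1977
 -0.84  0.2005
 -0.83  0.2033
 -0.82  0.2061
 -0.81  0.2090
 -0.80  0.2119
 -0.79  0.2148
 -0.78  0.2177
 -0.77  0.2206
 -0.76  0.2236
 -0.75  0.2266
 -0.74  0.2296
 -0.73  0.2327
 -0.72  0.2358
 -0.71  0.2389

σ√T = 0.25·√2 = 0.3536
ln(S/K) + (r + σ²/2)T = ln(100/80) + (0.054 + 0.25²/2)·2 = 0.2231 + 0.1705 = 0.3936
d₁ = 0.3936 / 0.3536 = 1.1134 ≈ 1.11
d₂ = d₁ − σ√T = 1.1134 − 0.3536 = 0.7598 ≈ 0.76
e^(−rT) = e^(−0.054·2) = 0.8976
N(−d₂) = N(-0.76) = 0.2236;  N(−d₁) = N(-1.11) = 0.1335
P = 80·0.8976·0.2236 − 100·0.1335 = 16.0563 − 13.3500 = 2.7063

$2.71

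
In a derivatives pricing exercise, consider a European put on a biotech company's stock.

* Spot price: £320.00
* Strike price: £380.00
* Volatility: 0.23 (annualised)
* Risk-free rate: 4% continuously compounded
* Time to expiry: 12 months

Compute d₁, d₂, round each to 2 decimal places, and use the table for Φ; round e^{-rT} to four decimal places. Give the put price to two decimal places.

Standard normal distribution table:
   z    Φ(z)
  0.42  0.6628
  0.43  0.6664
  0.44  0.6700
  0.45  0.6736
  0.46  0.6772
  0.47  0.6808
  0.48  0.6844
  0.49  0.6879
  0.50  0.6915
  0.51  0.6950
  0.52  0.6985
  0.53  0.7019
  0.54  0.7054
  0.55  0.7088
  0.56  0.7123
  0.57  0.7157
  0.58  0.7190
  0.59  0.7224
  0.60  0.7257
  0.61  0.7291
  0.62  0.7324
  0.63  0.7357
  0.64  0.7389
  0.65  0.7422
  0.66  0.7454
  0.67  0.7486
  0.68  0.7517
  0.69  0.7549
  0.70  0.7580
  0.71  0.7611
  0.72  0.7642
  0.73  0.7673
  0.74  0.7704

£58.91

σ√T = 0.23 × 1.0000 = 0.2300
d₁ = [ln(320/380) + (0.04 + 0.23²/2)·1] / 0.2300 = [-0.1719 + 0.0665] / 0.2300 = -0.4583 ⇒ -0.46
d₂ = d₁ − σ√T = -0.4583 − 0.2300 = -0.6883 ⇒ -0.69
exp(−rT) = exp(−0.04·1) = 0.9608
P = 380·0.9608·N(0.69) − 320·N(0.46) = 380·0.9608·0.7549 − 320·0.6772 = 275.6170 − 216.7040 = 58.9130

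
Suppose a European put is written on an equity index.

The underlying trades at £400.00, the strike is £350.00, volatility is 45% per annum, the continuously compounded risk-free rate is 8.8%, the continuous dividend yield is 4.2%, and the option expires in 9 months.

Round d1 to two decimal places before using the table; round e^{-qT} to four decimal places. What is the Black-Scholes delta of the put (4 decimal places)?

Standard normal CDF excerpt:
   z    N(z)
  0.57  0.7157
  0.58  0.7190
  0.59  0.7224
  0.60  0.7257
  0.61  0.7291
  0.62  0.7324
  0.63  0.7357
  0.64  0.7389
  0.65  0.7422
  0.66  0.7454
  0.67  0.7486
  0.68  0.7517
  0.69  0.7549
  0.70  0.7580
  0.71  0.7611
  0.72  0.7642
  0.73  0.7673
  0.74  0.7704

-0.2561

σ√T = 0.45 × 0.8660 = 0.3897
d₁ = [ln(400/350) + (0.088 − 0.042 + 0.45²/2)·0.75] / 0.3897 = [0.1335 + 0.1104] / 0.3897 = 0.6260 which rounds to 0.63
N(d₁) = N(0.63) = 0.7357
Δ_put = exp(−qT)·(N(d₁) − 1) = 0.9690·(0.7357 − 1) = -0.2561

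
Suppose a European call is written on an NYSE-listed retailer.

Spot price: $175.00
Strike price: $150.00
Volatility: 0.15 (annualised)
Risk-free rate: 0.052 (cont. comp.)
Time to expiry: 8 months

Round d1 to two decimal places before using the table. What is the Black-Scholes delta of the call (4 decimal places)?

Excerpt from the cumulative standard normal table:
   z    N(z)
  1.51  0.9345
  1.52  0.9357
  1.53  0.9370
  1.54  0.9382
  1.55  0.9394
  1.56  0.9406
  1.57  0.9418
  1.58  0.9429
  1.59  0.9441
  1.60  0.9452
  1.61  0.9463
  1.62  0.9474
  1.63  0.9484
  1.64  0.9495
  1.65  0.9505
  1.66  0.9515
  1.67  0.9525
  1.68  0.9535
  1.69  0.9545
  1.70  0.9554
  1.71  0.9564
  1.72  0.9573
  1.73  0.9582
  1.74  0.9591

0.9452

T = 0.6667;  σ√T = 0.1225
d₁ = [ln(175/150) + (0.052 + 0.15²/2)·0.6667] / 0.1225 = [0.1542 + 0.0422] / 0.1225 = 1.6029 ⇒ 1.60
N(d₁) = N(1.60) = 0.9452
Δ_call = N(d₁) = 0.9452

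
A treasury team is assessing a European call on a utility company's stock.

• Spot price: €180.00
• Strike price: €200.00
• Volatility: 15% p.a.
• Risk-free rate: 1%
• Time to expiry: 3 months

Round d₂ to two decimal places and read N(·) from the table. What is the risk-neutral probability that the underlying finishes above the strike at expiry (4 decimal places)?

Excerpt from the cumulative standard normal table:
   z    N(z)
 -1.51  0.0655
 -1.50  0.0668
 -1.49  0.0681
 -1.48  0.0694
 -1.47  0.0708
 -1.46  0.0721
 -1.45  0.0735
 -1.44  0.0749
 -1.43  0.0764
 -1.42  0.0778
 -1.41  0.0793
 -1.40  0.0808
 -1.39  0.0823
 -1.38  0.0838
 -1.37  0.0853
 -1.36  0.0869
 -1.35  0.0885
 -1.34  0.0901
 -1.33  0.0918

σ√T = 0.15·√0.25 = 0.0750
ln(S/K) + (r + σ²/2)T = ln(180/200) + (0.01 + 0.15²/2)·0.25 = -0.1054 + 0.0053 = -0.1000
d₁ = -0.1000 / 0.0750 = -1.3340 which rounds to -1.33
d₂ = d₁ − σ√T = -1.3340 − 0.0750 = -1.4090 which rounds to -1.41
Pr(exercise) under Q = N(d₂) = 0.0793

0.0793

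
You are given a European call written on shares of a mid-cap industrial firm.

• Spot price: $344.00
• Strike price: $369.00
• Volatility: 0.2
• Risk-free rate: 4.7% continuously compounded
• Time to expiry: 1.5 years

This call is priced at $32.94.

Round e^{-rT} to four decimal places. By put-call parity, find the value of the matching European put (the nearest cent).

exp(−rT) = exp(−0.047·1.5) = 0.9319
Put-call parity: C − P = S − K·e^(−rT) = 344 − 369·0.9319 = 344 − 343.8711 = 0.1289
P = C − (C − P) = 32.94 − (0.1289) = 32.8111

$32.81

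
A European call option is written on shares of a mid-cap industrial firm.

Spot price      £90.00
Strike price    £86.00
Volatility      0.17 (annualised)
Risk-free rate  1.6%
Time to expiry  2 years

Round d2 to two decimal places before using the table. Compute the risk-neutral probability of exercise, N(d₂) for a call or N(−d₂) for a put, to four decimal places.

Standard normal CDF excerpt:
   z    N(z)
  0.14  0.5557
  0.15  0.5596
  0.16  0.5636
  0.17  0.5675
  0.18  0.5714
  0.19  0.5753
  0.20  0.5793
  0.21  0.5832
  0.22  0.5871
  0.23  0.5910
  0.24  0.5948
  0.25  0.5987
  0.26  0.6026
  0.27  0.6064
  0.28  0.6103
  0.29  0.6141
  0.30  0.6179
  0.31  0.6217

σ√T = 0.17·√2 = 0.2404
d₁ = [ln(90/86) + (0.016 + 0.17²/2)·2] / 0.2404 = [0.0455 + 0.0609] / 0.2404 = 0.4424 → 0.44
d₂ = d₁ − σ√T = 0.4424 − 0.2404 = 0.2020 → 0.20
Risk-neutral Pr[S_T > K] = N(d₂) = N(0.20) = 0.5793

0.5793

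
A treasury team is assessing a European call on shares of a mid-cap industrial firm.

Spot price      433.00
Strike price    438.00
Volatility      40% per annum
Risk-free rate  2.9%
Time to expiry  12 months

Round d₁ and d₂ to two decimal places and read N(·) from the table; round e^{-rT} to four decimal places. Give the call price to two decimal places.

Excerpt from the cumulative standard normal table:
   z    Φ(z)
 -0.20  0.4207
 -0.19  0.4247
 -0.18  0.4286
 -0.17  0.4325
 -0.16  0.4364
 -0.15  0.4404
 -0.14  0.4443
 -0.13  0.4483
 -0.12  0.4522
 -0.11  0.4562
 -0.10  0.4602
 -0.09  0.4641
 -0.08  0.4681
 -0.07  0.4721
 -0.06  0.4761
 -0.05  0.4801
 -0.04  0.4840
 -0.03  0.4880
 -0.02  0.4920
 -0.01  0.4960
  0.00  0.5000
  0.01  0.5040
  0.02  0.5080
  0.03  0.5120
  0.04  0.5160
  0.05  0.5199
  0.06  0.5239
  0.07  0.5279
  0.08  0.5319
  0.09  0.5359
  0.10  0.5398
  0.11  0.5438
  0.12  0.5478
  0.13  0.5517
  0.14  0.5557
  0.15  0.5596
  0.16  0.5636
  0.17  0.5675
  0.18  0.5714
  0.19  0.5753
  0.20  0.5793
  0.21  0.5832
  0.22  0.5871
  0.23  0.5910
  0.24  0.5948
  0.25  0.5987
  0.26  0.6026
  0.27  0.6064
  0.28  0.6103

71.87

T = 1;  σ√T = 0.4000
d₁ = [ln(433/438) + (0.029 + ½·0.4²)·1] / (σ√T) = (-0.0115 + 0.1090) / 0.4000 = 0.2438 → 0.24
d₂ = 0.2438 − 0.4000 = -0.1562 → -0.16
e^(−rT) = e^(−0.029·1) = 0.9714
N(d₁) = N(0.24) = 0.5948;  N(d₂) = N(-0.16) = 0.4364
C = 433·0.5948 − 438·0.9714·0.4364 = 257.5484 − 185.6765 = 71.8719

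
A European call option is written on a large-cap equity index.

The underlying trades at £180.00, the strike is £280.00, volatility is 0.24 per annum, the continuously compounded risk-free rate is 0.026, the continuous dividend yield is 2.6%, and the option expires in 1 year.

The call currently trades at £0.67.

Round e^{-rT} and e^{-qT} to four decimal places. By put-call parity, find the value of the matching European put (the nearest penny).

£98.10

exp(−qT) = exp(−0.026·1) = 0.9743;  exp(−rT) = exp(−0.026·1) = 0.9743
Put-call parity: C − P = S·e^(−qT) − K·e^(−rT) = 180·0.9743 − 280·0.9743 = 175.3740 − 272.8040 = -97.4300
P = C − (C − P) = 0.67 − (-97.4300) = 98.1000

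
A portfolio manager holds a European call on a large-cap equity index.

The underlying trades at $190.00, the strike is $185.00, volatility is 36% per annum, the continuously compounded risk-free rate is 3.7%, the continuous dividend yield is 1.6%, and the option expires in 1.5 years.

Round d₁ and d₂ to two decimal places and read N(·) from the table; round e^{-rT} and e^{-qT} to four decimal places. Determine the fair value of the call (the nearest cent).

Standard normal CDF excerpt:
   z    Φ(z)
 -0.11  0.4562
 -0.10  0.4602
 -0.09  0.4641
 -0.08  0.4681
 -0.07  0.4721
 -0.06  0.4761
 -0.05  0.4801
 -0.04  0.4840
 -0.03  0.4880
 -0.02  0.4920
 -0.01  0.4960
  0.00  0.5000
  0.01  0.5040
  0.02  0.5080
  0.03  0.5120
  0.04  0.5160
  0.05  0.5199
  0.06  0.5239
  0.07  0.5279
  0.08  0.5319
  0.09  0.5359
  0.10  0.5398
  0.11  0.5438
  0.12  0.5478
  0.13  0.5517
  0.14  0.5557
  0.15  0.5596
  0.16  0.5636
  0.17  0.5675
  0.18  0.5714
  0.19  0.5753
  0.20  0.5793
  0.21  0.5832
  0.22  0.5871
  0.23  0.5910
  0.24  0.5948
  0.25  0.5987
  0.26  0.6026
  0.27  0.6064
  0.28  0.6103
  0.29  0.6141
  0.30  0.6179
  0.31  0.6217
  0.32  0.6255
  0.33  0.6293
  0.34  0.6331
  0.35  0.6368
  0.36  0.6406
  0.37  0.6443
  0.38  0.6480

$36.90

σ√T = 0.36 × 1.2247 = 0.4409
d₁ = [ln(190/185) + (0.037 − 0.016 + 0.36²/2)·1.5] / 0.4409 = [0.0267 + 0.1287] / 0.4409 = 0.3524 ⇒ 0.35
d₂ = d₁ − σ√T = 0.3524 − 0.4409 = -0.0885 ⇒ -0.09
e^(−qT) = e^(−0.016·1.5) = 0.9763;  e^(−rT) = e^(−0.037·1.5) = 0.9460
C = 190·0.9763·N(0.35) − 185·0.9460·N(-0.09) = 190·0.9763·0.6368 − 185·0.9460·0.4641 = 118.1245 − 81.2221 = 36.9023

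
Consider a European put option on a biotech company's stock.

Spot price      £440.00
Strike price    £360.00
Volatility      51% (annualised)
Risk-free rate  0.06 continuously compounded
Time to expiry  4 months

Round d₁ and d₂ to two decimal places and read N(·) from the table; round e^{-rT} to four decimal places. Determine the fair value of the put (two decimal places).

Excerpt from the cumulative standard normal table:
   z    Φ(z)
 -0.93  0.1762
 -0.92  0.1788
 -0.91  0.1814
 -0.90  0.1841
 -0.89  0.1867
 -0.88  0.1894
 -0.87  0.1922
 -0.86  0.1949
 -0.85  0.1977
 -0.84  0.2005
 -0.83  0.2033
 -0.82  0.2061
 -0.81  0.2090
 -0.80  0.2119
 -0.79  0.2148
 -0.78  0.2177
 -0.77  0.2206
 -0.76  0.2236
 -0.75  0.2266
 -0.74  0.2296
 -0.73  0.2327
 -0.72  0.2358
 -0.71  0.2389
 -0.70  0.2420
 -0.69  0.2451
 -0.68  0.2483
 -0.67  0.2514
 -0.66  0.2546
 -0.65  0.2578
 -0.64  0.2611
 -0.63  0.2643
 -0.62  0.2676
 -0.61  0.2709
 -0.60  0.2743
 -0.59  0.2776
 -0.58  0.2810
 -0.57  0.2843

£15.79

σ√T = 0.51·√0.3333 = 0.2944
ln(S/K) + (r + σ²/2)T = ln(440/360) + (0.06 + 0.51²/2)·0.3333 = 0.2007 + 0.0633 = 0.2640
d₁ = 0.2640 / 0.2944 = 0.8967 ⇒ 0.90
d₂ = d₁ − σ√T = 0.8967 − 0.2944 = 0.6022 ⇒ 0.60
e^(−rT) = e^(−0.06·0.3333) = 0.9802
P = 360·0.9802·N(-0.60) − 440·N(-0.90) = 360·0.9802·0.2743 − 440·0.1841 = 96.7928 − 81.0040 = 15.7888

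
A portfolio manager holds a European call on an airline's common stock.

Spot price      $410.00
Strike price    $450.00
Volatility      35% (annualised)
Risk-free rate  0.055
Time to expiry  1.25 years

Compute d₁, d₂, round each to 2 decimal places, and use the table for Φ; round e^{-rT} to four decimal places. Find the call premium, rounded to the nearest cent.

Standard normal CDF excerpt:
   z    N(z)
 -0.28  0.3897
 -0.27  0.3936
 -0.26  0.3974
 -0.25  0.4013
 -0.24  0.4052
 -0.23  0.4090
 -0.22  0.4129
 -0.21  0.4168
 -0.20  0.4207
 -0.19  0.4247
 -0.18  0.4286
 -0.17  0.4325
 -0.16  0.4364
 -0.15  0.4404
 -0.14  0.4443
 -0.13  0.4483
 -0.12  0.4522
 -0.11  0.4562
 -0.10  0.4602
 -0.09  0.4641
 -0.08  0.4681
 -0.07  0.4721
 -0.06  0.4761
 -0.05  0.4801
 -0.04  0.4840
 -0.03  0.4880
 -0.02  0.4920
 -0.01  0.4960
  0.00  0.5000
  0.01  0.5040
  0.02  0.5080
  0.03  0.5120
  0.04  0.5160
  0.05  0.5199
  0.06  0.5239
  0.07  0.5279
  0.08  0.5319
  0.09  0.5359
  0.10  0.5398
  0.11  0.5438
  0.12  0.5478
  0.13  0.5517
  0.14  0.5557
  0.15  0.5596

σ√T = 0.35·√1.25 = 0.3913
ln(S/K) + (r + σ²/2)T = ln(410/450) + (0.055 + 0.35²/2)·1.25 = -0.0931 + 0.1453 = 0.0522
d₁ = 0.0522 / 0.3913 = 0.1335 → 0.13
d₂ = d₁ − σ√T = 0.1335 − 0.3913 = -0.2579 → -0.26
exp(−rT) = exp(−0.055·1.25) = 0.9336
N(d₁) = N(0.13) = 0.5517;  N(d₂) = N(-0.26) = 0.3974
C = 410·0.5517 − 450·0.9336·0.3974 = 226.1970 − 166.9557 = 59.2413

$59.24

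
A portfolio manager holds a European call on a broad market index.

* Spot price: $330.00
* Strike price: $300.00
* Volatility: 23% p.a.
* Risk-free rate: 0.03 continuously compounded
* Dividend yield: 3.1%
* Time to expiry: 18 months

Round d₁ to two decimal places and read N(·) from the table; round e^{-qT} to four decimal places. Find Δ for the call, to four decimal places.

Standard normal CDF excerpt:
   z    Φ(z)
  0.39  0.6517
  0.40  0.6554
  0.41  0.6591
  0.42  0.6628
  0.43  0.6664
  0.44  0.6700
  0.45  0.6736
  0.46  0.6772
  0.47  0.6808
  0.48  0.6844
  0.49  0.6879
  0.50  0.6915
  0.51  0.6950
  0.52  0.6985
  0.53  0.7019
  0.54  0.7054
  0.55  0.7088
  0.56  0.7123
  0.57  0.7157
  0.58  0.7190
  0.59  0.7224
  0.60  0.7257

σ√T = 0.23·√1.5 = 0.2817
d₁ = [ln(330/300) + (0.03 − 0.031 + ½·0.23²)·1.5] / (σ√T) = (0.0953 + 0.0382) / 0.2817 = 0.4739 ⇒ 0.47
N(d₁) = N(0.47) = 0.6808
Δ_call = exp(−qT)·N(d₁) = 0.9546·0.6808 = 0.6499

0.6499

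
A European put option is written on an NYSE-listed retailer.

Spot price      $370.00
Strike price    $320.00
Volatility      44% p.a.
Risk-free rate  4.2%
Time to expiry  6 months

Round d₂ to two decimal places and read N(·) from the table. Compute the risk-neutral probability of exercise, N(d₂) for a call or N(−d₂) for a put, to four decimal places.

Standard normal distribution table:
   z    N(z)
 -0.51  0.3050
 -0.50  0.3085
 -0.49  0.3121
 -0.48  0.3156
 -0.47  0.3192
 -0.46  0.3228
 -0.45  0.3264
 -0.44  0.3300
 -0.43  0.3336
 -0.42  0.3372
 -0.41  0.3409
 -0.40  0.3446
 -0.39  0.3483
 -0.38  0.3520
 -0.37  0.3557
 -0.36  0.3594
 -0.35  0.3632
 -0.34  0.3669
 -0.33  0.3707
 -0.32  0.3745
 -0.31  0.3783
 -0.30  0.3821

T = 0.5;  σ√T = 0.3111
ln(S/K) + (r + σ²/2)T = ln(370/320) + (0.042 + 0.44²/2)·0.5 = 0.1452 + 0.0694 = 0.2146
d₁ = 0.2146 / 0.3111 = 0.6897 ⇒ 0.69
d₂ = d₁ − σ√T = 0.6897 − 0.3111 = 0.3786 ⇒ 0.38
Pr(exercise) under Q = N(−d₂) = N(-0.38) = 0.3520

0.3520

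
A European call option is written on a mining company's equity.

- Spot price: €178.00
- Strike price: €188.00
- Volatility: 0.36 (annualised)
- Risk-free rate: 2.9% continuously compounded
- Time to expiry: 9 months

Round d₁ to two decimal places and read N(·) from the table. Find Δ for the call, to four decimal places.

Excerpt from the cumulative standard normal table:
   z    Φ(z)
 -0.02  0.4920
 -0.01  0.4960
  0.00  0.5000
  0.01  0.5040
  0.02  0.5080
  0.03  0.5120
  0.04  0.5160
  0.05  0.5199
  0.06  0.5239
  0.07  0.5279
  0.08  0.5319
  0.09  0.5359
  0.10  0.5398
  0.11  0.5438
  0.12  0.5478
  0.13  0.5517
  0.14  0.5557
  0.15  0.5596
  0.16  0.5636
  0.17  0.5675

0.5199

σ√T = 0.36·√0.75 = 0.3118
d₁ = [ln(178/188) + (0.029 + 0.36²/2)·0.75] / 0.3118 = [-0.0547 + 0.0703] / 0.3118 = 0.0503 ≈ 0.05
N(d₁) = N(0.05) = 0.5199
Δ_call = N(d₁) = 0.5199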